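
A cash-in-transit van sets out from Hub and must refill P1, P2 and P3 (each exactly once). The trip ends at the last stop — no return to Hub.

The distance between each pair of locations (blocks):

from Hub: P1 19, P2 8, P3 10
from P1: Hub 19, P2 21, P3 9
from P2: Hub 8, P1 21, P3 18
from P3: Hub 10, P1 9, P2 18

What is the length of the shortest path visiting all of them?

There are 3! = 6 possible orderings.
Hub → P1 → P2 → P3: 19+21+18 = 58
Hub → P1 → P3 → P2: 19+9+18 = 46
Hub → P2 → P1 → P3: 8+21+9 = 38
Hub → P2 → P3 → P1: 8+18+9 = 35
Hub → P3 → P1 → P2: 10+9+21 = 40
Hub → P3 → P2 → P1: 10+18+21 = 49
The minimum is 35.
One shortest path: Hub → P2 → P3 → P1.

Shortest open route: 35 blocks.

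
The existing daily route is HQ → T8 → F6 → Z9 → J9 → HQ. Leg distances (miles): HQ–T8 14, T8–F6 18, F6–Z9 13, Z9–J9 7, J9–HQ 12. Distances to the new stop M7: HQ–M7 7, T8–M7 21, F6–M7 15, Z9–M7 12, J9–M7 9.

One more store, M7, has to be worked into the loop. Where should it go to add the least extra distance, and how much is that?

Insertion cost between consecutive stops i–j is d(i,M7) + d(M7,j) − d(i,j):
  between HQ and T8: 7 + 21 − 14 = 14
  between T8 and F6: 21 + 15 − 18 = 18
  between F6 and Z9: 15 + 12 − 13 = 14
  between Z9 and J9: 12 + 9 − 7 = 14
  between J9 and HQ: 9 + 7 − 12 = 4
Cheapest insertion is between J9 and HQ, adding 4.
New total = 64 + 4 = 68.

Minimum extra distance: 4 miles, inserting M7 between J9 and HQ.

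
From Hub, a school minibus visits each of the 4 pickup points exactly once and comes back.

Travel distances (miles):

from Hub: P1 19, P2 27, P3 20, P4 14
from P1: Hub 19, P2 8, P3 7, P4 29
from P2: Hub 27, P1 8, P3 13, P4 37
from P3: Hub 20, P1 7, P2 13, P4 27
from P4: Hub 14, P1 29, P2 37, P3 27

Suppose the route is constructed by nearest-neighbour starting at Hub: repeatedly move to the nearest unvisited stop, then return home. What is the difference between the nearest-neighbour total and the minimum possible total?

The nearest-neighbour route is 2 miles longer than optimal.

Hub: P4=14, P1=19, P3=20, P2=27 ⇒ P4
P4: P3=27, P1=29, P2=37 ⇒ P3
P3: P1=7, P2=13 ⇒ P1
P1: P2=8 ⇒ P2
NN route Hub → P4 → P3 → P1 → P2 → Hub costs 83.
Optimal: Hub → P1 → P2 → P3 → P4 → Hub costs 81 (by enumerating all 12 distinct tours).
Excess = 83 − 81 = 2.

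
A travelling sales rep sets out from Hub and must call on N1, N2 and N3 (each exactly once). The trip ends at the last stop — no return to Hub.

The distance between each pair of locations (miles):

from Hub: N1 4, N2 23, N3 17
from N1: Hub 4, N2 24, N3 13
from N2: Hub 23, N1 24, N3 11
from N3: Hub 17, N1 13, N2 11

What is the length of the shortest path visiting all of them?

28 miles — the minimum one-way total.

There are 3! = 6 possible orderings.
Hub→N1→N2→N3: 4+24+11 = 39
Hub→N1→N3→N2: 4+13+11 = 28
Hub→N2→N1→N3: 23+24+13 = 60
Hub→N2→N3→N1: 23+11+13 = 47
Hub→N3→N1→N2: 17+13+24 = 54
Hub→N3→N2→N1: 17+11+24 = 52
The minimum is 28.
One shortest path: Hub → N1 → N3 → N2.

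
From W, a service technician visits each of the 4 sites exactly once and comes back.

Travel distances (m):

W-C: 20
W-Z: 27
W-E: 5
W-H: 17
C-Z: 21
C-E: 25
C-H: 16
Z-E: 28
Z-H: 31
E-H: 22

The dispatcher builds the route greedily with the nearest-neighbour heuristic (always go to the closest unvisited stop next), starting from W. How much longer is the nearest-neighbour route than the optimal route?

The nearest-neighbour route is 4 m longer than optimal.

W: E=5, H=17, C=20, Z=27 ⇒ E
E: H=22, C=25, Z=28 ⇒ H
H: C=16, Z=31 ⇒ C
C: Z=21 ⇒ Z
NN route W → E → H → C → Z → W costs 91.
Optimal: W → E → Z → C → H → W costs 87 (by enumerating all 12 distinct tours).
Excess = 91 − 87 = 4.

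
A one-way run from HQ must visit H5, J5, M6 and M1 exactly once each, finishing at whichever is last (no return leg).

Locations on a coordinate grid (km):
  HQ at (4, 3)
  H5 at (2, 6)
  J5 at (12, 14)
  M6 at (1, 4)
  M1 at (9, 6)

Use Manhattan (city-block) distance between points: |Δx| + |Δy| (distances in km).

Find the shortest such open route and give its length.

There are 4! = 24 possible orderings.
HQ → H5 → J5 → M6 → M1: 5+18+21+10 = 54
HQ → H5 → J5 → M1 → M6: 5+18+11+10 = 44
HQ → H5 → M6 → J5 → M1: 5+3+21+11 = 40
HQ → H5 → M6 → M1 → J5: 5+3+10+11 = 29
HQ → H5 → M1 → J5 → M6: 5+7+11+21 = 44
HQ → H5 → M1 → M6 → J5: 5+7+10+21 = 43
HQ → J5 → H5 → M6 → M1: 19+18+3+10 = 50
HQ → J5 → H5 → M1 → M6: 19+18+7+10 = 54
HQ → J5 → M6 → H5 → M1: 19+21+3+7 = 50
HQ → J5 → M6 → M1 → H5: 19+21+10+7 = 57
HQ → J5 → M1 → H5 → M6: 19+11+7+3 = 40
HQ → J5 → M1 → M6 → H5: 19+11+10+3 = 43
HQ → M6 → H5 → J5 → M1: 4+3+18+11 = 36
HQ → M6 → H5 → M1 → J5: 4+3+7+11 = 25
… (10 more)
The minimum is 25.
One shortest path: HQ → M6 → H5 → M1 → J5.

Shortest open route: 25 km.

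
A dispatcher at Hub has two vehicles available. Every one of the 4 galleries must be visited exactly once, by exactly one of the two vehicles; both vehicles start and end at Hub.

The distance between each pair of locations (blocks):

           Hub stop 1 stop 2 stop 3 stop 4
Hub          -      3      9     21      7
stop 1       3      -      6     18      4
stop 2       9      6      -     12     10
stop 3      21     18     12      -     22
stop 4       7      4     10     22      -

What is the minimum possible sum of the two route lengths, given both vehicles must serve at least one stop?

There are 2^3 − 1 = 7 ways to divide the 4 stops into two non-empty groups. For each, the best each vehicle can do is its own shortest tour through its group:
  {stop 1} + {stop 2, stop 3, stop 4}: 6 + 50 = 56
  {stop 2} + {stop 1, stop 3, stop 4}: 18 + 50 = 68
  {stop 1, stop 2} + {stop 3, stop 4}: 18 + 50 = 68
  {stop 3} + {stop 1, stop 2, stop 4}: 42 + 26 = 68
  {stop 1, stop 3} + {stop 2, stop 4}: 42 + 26 = 68
  {stop 2, stop 3} + {stop 1, stop 4}: 42 + 14 = 56
  … (7 splits in total)
Best: vehicle 1 Hub → stop 1 → Hub = 6; vehicle 2 Hub → stop 2 → stop 3 → stop 4 → Hub = 50; combined 56.

56 blocks — the smallest possible combined total.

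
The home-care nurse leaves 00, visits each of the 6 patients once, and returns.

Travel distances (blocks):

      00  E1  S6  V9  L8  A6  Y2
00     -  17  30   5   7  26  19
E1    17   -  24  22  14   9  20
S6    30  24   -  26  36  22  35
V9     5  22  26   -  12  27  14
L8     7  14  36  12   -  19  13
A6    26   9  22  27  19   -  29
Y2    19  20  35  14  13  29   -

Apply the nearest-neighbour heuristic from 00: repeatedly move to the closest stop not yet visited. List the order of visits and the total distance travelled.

At 00 the remaining stops are V9 5, L8 7, E1 17, Y2 19, A6 26, S6 30; go to V9.
At V9 the remaining stops are L8 12, Y2 14, E1 22, S6 26, A6 27; go to L8.
At L8 the remaining stops are Y2 13, E1 14, A6 19, S6 36; go to Y2.
At Y2 the remaining stops are E1 20, A6 29, S6 35; go to E1.
At E1 the remaining stops are A6 9, S6 24; go to A6.
At A6 the remaining stops are S6 22; go to S6.
Return S6→00: 30.
Total = 5 + 12 + 13 + 20 + 9 + 22 + 30 = 111.

Nearest-neighbour total = 111 blocks; route 00 → V9 → L8 → Y2 → E1 → A6 → S6 → 00.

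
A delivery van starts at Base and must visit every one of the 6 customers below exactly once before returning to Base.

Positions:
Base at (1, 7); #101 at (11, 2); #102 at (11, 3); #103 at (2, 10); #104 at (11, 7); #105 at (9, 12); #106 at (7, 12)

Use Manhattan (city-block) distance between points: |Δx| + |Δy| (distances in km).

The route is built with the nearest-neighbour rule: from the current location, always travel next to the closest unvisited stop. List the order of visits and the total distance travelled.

40 km along Base → #103 → #106 → #105 → #104 → #102 → #101 → Base.

Base → [#103:4 / #104:10 / #106:11 / #105:13 / #102:14 / #101:15] → #103 (4)
#103 → [#106:7 / #105:9 / #104:12 / #102:16 / #101:17] → #106 (7)
#106 → [#105:2 / #104:9 / #102:13 / #101:14] → #105 (2)
#105 → [#104:7 / #102:11 / #101:12] → #104 (7)
#104 → [#102:4 / #101:5] → #102 (4)
#102 → [#101:1] → #101 (1)
Return #101→Base: 15.
Total = 4 + 7 + 2 + 7 + 4 + 1 + 15 = 40.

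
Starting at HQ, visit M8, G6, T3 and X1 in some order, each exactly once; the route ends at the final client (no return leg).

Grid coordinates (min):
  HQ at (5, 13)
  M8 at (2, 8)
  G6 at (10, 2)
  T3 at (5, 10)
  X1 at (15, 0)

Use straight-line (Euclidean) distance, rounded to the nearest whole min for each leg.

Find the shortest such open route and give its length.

Minimum one-way distance = 22 min.

There are 4! = 24 possible orderings.
HQ - M8 - G6 - T3 - X1: 6+10+9+14 = 39
HQ - M8 - G6 - X1 - T3: 6+10+5+14 = 35
HQ - M8 - T3 - G6 - X1: 6+4+9+5 = 24
HQ - M8 - T3 - X1 - G6: 6+4+14+5 = 29
HQ - M8 - X1 - G6 - T3: 6+15+5+9 = 35
HQ - M8 - X1 - T3 - G6: 6+15+14+9 = 44
HQ - G6 - M8 - T3 - X1: 12+10+4+14 = 40
HQ - G6 - M8 - X1 - T3: 12+10+15+14 = 51
HQ - G6 - T3 - M8 - X1: 12+9+4+15 = 40
HQ - G6 - T3 - X1 - M8: 12+9+14+15 = 50
HQ - G6 - X1 - M8 - T3: 12+5+15+4 = 36
HQ - G6 - X1 - T3 - M8: 12+5+14+4 = 35
HQ - T3 - M8 - G6 - X1: 3+4+10+5 = 22
HQ - T3 - M8 - X1 - G6: 3+4+15+5 = 27
… (10 more)
The minimum is 22.
One shortest path: HQ → T3 → M8 → G6 → X1.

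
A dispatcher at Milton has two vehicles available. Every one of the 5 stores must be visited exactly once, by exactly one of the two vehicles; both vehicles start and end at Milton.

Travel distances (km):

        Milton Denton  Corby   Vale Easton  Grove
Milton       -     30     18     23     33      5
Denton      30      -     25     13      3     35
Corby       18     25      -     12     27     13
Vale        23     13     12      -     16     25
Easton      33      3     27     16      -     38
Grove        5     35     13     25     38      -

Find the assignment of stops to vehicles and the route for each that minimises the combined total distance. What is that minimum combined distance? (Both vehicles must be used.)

89 km — the smallest possible combined total.

Check every non-empty split of the stops between the two vehicles; for each half take its own optimal tour:
  {Denton} + {Corby, Vale, Easton, Grove}: 60 + 79 = 139
  {Corby} + {Denton, Vale, Easton, Grove}: 36 + 79 = 115
  {Denton, Corby} + {Vale, Easton, Grove}: 73 + 79 = 152
  {Vale} + {Denton, Corby, Easton, Grove}: 46 + 78 = 124
  {Denton, Vale} + {Corby, Easton, Grove}: 66 + 78 = 144
  {Corby, Vale} + {Denton, Easton, Grove}: 53 + 76 = 129
  … (15 splits in total)
  {Denton, Corby, Vale, Easton} + {Grove}: 79 + 10 = 89  ← best
Best: vehicle 1 Milton → Denton → Easton → Vale → Corby → Milton = 79; vehicle 2 Milton → Grove → Milton = 10; combined 89.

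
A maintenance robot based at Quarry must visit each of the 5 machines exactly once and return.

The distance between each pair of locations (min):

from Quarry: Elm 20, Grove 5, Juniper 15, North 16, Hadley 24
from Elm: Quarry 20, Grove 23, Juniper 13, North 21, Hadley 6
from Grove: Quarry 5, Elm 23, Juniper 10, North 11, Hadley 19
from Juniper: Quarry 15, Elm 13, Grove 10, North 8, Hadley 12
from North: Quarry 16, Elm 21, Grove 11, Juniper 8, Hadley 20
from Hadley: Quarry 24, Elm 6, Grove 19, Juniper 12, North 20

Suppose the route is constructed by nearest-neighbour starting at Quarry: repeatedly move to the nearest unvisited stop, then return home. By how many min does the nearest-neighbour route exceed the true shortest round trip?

From Quarry: Grove=5, Juniper=15, North=16, Elm=20, Hadley=24 → choose Grove (5).
From Grove: Juniper=10, North=11, Hadley=19, Elm=23 → choose Juniper (10).
From Juniper: North=8, Hadley=12, Elm=13 → choose North (8).
From North: Hadley=20, Elm=21 → choose Hadley (20).
From Hadley: Elm=6 → choose Elm (6).
NN route Quarry → Grove → Juniper → North → Hadley → Elm → Quarry costs 69.
Optimal: Quarry → Elm → Hadley → Juniper → North → Grove → Quarry costs 62 (by enumerating all 60 distinct tours).
Excess = 69 − 62 = 7.

Excess over optimum: 7 min.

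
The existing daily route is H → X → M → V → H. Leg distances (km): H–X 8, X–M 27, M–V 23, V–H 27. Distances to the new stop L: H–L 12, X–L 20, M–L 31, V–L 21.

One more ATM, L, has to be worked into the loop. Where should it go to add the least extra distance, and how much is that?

Insertion cost between consecutive stops i–j is d(i,L) + d(L,j) − d(i,j):
  between H and X: 12 + 20 − 8 = 24
  between X and M: 20 + 31 − 27 = 24
  between M and V: 31 + 21 − 23 = 29
  between V and H: 21 + 12 − 27 = 6
Cheapest insertion is between V and H, adding 6.
New total = 85 + 6 = 91.

Adding 6 km by placing L on the V–H leg.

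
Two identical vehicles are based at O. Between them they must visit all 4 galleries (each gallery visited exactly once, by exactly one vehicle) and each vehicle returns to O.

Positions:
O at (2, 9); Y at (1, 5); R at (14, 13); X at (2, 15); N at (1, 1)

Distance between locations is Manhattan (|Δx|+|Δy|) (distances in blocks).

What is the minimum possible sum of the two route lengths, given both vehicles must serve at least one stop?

Try each way of splitting the stops between the two vehicles (each non-empty) and, for each split, find the best tour for each vehicle:
  {Y} + {R, X, N}: 10 + 54 = 64
  {R} + {Y, X, N}: 32 + 30 = 62
  {Y, R} + {X, N}: 42 + 30 = 72
  {X} + {Y, R, N}: 12 + 50 = 62
  {Y, X} + {R, N}: 22 + 50 = 72
  {R, X} + {Y, N}: 36 + 18 = 54
  … (7 splits in total)
Best: vehicle 1 O → R → X → O = 36; vehicle 2 O → Y → N → O = 18; combined 54.

Minimum combined distance: 54 blocks.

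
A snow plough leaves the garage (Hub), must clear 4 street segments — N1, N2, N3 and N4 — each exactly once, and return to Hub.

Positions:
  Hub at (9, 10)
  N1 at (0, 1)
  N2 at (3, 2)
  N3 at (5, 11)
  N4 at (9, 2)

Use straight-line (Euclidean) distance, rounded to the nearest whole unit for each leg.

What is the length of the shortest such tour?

With 4 stops there are 4!/2 = 12 distinct round trips (a route and its reverse cost the same).
Hub → N1 → N2 → N3 → N4 → Hub: 13+3+9+10+8 = 43
Hub → N1 → N2 → N4 → N3 → Hub: 13+3+6+10+4 = 36
Hub → N1 → N3 → N2 → N4 → Hub: 13+11+9+6+8 = 47
Hub → N1 → N3 → N4 → N2 → Hub: 13+11+10+6+10 = 50
Hub → N1 → N4 → N2 → N3 → Hub: 13+9+6+9+4 = 41
Hub → N1 → N4 → N3 → N2 → Hub: 13+9+10+9+10 = 51
Hub → N2 → N1 → N3 → N4 → Hub: 10+3+11+10+8 = 42
Hub → N2 → N1 → N4 → N3 → Hub: 10+3+9+10+4 = 36
Hub → N2 → N3 → N1 → N4 → Hub: 10+9+11+9+8 = 47
Hub → N2 → N4 → N1 → N3 → Hub: 10+6+9+11+4 = 40
Hub → N3 → N1 → N2 → N4 → Hub: 4+11+3+6+8 = 32
Hub → N3 → N2 → N1 → N4 → Hub: 4+9+3+9+8 = 33
The minimum is 32.
One optimal route: Hub → N3 → N1 → N2 → N4 → Hub (or its reverse).

32 — the shortest possible round trip.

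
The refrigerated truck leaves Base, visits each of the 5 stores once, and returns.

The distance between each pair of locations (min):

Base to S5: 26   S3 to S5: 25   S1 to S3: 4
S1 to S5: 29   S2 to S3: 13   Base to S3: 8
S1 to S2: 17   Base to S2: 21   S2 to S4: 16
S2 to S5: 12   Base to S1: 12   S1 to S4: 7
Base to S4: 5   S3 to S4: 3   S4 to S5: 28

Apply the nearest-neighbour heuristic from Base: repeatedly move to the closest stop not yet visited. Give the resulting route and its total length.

Total distance 67 min via the nearest-neighbour route Base → S4 → S3 → S1 → S2 → S5 → Base.

From Base: distances to unvisited — S4=5, S3=8, S1=12, S2=21, S5=26. Nearest is S4 (5).
From S4: distances to unvisited — S3=3, S1=7, S2=16, S5=28. Nearest is S3 (3).
From S3: distances to unvisited — S1=4, S2=13, S5=25. Nearest is S1 (4).
From S1: distances to unvisited — S2=17, S5=29. Nearest is S2 (17).
From S2: distances to unvisited — S5=12. Nearest is S5 (12).
Return S5→Base: 26.
Total = 5 + 3 + 4 + 17 + 12 + 26 = 67.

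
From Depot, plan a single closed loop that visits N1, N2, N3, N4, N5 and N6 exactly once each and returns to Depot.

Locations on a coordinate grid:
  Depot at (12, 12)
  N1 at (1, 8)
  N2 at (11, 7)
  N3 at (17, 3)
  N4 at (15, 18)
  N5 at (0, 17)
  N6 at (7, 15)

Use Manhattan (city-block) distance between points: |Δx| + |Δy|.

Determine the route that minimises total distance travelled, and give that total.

Minimum total distance: 74.

Depot - N1 - N2 - N3 - N4 - N5 - N6 - Depot: 15+11+10+17+16+9+8 = 86
Depot - N1 - N2 - N3 - N4 - N6 - N5 - Depot: 15+11+10+17+11+9+17 = 90
Depot - N1 - N2 - N3 - N5 - N4 - N6 - Depot: 15+11+10+31+16+11+8 = 102
Depot - N1 - N2 - N3 - N5 - N6 - N4 - Depot: 15+11+10+31+9+11+9 = 96
Depot - N1 - N2 - N3 - N6 - N4 - N5 - Depot: 15+11+10+22+11+16+17 = 102
Depot - N1 - N2 - N3 - N6 - N5 - N4 - Depot: 15+11+10+22+9+16+9 = 92
Depot - N1 - N2 - N4 - N3 - N5 - N6 - Depot: 15+11+15+17+31+9+8 = 106
Depot - N1 - N2 - N4 - N3 - N6 - N5 - Depot: 15+11+15+17+22+9+17 = 106
… (352 more)
Depot - N3 - N2 - N1 - N5 - N6 - N4 - Depot: 14+10+11+10+9+11+9 = 74  ← best
The minimum is 74.
One optimal route: Depot → N3 → N2 → N1 → N5 → N6 → N4 → Depot (or its reverse).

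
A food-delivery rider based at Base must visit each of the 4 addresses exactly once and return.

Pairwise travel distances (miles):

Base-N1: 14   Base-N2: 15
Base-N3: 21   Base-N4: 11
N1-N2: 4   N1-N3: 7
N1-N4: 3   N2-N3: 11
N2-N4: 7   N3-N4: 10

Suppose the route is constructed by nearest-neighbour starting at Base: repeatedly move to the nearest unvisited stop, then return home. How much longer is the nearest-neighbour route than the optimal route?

The nearest-neighbour route is 3 miles longer than optimal.

Base: N4=11, N1=14, N2=15, N3=21 ⇒ N4
N4: N1=3, N2=7, N3=10 ⇒ N1
N1: N2=4, N3=7 ⇒ N2
N2: N3=11 ⇒ N3
NN route Base → N4 → N1 → N2 → N3 → Base costs 50.
Optimal: Base → N2 → N1 → N3 → N4 → Base costs 47 (by enumerating all 12 distinct tours).
Excess = 50 − 47 = 3.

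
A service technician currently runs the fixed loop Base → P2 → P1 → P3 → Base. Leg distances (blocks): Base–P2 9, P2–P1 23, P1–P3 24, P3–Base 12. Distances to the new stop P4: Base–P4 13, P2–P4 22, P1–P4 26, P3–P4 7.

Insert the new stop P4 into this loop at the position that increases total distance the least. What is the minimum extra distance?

+8 blocks — insert P4 between P3 and Base.

Insertion cost between consecutive stops i–j is d(i,P4) + d(P4,j) − d(i,j):
  between Base and P2: 13 + 22 − 9 = 26
  between P2 and P1: 22 + 26 − 23 = 25
  between P1 and P3: 26 + 7 − 24 = 9
  between P3 and Base: 7 + 13 − 12 = 8
Cheapest insertion is between P3 and Base, adding 8.
New total = 68 + 8 = 76.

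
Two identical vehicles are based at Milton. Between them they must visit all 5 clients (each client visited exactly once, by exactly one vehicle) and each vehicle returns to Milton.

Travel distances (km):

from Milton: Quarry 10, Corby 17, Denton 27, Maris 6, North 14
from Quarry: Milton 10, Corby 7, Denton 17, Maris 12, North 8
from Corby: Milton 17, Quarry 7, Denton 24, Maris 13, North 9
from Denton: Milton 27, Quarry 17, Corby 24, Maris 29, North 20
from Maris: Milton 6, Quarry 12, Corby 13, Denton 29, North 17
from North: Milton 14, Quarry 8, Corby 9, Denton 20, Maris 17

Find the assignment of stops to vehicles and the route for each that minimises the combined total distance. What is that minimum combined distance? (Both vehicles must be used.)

Check every non-empty split of the stops between the two vehicles; for each half take its own optimal tour:
  {Quarry} + {Corby, Denton, Maris, North}: 20 + 75 = 95
  {Corby} + {Quarry, Denton, Maris, North}: 34 + 69 = 103
  {Quarry, Corby} + {Denton, Maris, North}: 34 + 69 = 103
  {Denton} + {Quarry, Corby, Maris, North}: 54 + 46 = 100
  {Quarry, Denton} + {Corby, Maris, North}: 54 + 42 = 96
  {Corby, Denton} + {Quarry, Maris, North}: 68 + 40 = 108
  … (15 splits in total)
  {Maris} + {Quarry, Corby, Denton, North}: 12 + 73 = 85  ← best
Best: vehicle 1 Milton → Maris → Milton = 12; vehicle 2 Milton → Quarry → Corby → North → Denton → Milton = 73; combined 85.

Minimum combined distance: 85 km.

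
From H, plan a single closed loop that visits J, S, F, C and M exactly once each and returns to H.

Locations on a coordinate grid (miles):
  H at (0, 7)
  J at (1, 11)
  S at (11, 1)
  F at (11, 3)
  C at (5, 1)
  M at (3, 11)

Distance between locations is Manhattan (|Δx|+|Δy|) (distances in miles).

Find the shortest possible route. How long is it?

Minimum total distance: 42 miles.

There are 60 distinct closed tours to check (reversals are equivalent).
H → J → S → F → C → M → H: 5+20+2+8+12+7 = 54
H → J → S → F → M → C → H: 5+20+2+16+12+11 = 66
H → J → S → C → F → M → H: 5+20+6+8+16+7 = 62
H → J → S → C → M → F → H: 5+20+6+12+16+15 = 74
H → J → S → M → F → C → H: 5+20+18+16+8+11 = 78
H → J → S → M → C → F → H: 5+20+18+12+8+15 = 78
H → J → F → S → C → M → H: 5+18+2+6+12+7 = 50
H → J → F → S → M → C → H: 5+18+2+18+12+11 = 66
H → J → F → C → S → M → H: 5+18+8+6+18+7 = 62
H → J → F → C → M → S → H: 5+18+8+12+18+17 = 78
H → J → F → M → S → C → H: 5+18+16+18+6+11 = 74
H → J → F → M → C → S → H: 5+18+16+12+6+17 = 74
H → J → C → S → F → M → H: 5+14+6+2+16+7 = 50
H → J → C → S → M → F → H: 5+14+6+18+16+15 = 74
… (46 more)
H → J → M → F → S → C → H: 5+2+16+2+6+11 = 42  ← best
The minimum is 42.
One optimal route: H → J → M → F → S → C → H (or its reverse).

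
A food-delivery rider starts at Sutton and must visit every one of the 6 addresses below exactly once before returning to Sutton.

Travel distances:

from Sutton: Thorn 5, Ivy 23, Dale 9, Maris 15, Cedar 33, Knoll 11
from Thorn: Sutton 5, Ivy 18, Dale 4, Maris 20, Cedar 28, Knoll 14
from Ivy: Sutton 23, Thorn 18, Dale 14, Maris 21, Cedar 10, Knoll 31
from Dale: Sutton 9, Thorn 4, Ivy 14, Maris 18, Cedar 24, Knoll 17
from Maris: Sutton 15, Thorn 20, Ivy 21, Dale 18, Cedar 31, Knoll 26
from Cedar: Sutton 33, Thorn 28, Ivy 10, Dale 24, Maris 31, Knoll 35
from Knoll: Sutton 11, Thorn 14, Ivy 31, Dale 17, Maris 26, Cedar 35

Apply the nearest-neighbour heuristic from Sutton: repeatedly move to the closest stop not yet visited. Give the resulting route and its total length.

From Sutton: distances to unvisited — Thorn=5, Dale=9, Knoll=11, Maris=15, Ivy=23, Cedar=33. Nearest is Thorn (5).
From Thorn: distances to unvisited — Dale=4, Knoll=14, Ivy=18, Maris=20, Cedar=28. Nearest is Dale (4).
From Dale: distances to unvisited — Ivy=14, Knoll=17, Maris=18, Cedar=24. Nearest is Ivy (14).
From Ivy: distances to unvisited — Cedar=10, Maris=21, Knoll=31. Nearest is Cedar (10).
From Cedar: distances to unvisited — Maris=31, Knoll=35. Nearest is Maris (31).
From Maris: distances to unvisited — Knoll=26. Nearest is Knoll (26).
Return Knoll→Sutton: 11.
Total = 5 + 4 + 14 + 10 + 31 + 26 + 11 = 101.

Nearest-neighbour total = 101; route Sutton → Thorn → Dale → Ivy → Cedar → Maris → Knoll → Sutton.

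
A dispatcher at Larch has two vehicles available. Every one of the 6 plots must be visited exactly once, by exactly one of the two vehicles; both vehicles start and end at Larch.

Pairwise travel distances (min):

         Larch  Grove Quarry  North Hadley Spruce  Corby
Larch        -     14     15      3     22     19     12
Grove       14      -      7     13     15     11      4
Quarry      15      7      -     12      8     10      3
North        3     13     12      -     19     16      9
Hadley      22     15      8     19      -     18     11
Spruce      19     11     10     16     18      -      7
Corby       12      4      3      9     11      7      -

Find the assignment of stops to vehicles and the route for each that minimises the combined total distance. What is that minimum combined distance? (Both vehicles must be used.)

71 min — the smallest possible combined total.

Try each way of splitting the stops between the two vehicles (each non-empty) and, for each split, find the best tour for each vehicle:
  {Grove} + {Quarry, North, Hadley, Spruce, Corby}: 28 + 59 = 87
  {Quarry} + {Grove, North, Hadley, Spruce, Corby}: 30 + 65 = 95
  {Grove, Quarry} + {North, Hadley, Spruce, Corby}: 36 + 59 = 95
  {North} + {Grove, Quarry, Hadley, Spruce, Corby}: 6 + 65 = 71
  {Grove, North} + {Quarry, Hadley, Spruce, Corby}: 30 + 59 = 89
  {Quarry, North} + {Grove, Hadley, Spruce, Corby}: 30 + 65 = 95
  … (31 splits in total)
Best: vehicle 1 Larch → North → Larch = 6; vehicle 2 Larch → Grove → Spruce → Corby → Quarry → Hadley → Larch = 65; combined 71.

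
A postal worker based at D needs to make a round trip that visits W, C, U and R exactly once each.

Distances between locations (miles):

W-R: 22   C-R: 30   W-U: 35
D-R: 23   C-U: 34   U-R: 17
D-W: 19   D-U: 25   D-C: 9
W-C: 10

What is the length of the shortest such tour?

83 miles — the shortest possible round trip.

D-W-C-U-R-D: 19+10+34+17+23 = 103
D-W-C-R-U-D: 19+10+30+17+25 = 101
D-W-U-C-R-D: 19+35+34+30+23 = 141
D-W-U-R-C-D: 19+35+17+30+9 = 110
D-W-R-C-U-D: 19+22+30+34+25 = 130
D-W-R-U-C-D: 19+22+17+34+9 = 101
D-C-W-U-R-D: 9+10+35+17+23 = 94
D-C-W-R-U-D: 9+10+22+17+25 = 83
D-C-U-W-R-D: 9+34+35+22+23 = 123
D-C-R-W-U-D: 9+30+22+35+25 = 121
D-U-W-C-R-D: 25+35+10+30+23 = 123
D-U-C-W-R-D: 25+34+10+22+23 = 114
The minimum is 83.
One optimal route: D → C → W → R → U → D (or its reverse).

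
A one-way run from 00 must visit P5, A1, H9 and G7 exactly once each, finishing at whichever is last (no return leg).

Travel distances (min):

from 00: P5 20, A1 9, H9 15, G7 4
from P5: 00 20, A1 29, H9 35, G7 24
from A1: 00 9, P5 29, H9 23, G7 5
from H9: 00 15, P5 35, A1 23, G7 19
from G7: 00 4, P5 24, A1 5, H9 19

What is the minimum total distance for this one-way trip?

Shortest open route: 67 min.

There are 4! = 24 possible orderings.
00 → P5 → A1 → H9 → G7: 20+29+23+19 = 91
00 → P5 → A1 → G7 → H9: 20+29+5+19 = 73
00 → P5 → H9 → A1 → G7: 20+35+23+5 = 83
00 → P5 → H9 → G7 → A1: 20+35+19+5 = 79
00 → P5 → G7 → A1 → H9: 20+24+5+23 = 72
00 → P5 → G7 → H9 → A1: 20+24+19+23 = 86
00 → A1 → P5 → H9 → G7: 9+29+35+19 = 92
00 → A1 → P5 → G7 → H9: 9+29+24+19 = 81
00 → A1 → H9 → P5 → G7: 9+23+35+24 = 91
00 → A1 → H9 → G7 → P5: 9+23+19+24 = 75
00 → A1 → G7 → P5 → H9: 9+5+24+35 = 73
00 → A1 → G7 → H9 → P5: 9+5+19+35 = 68
00 → H9 → P5 → A1 → G7: 15+35+29+5 = 84
00 → H9 → P5 → G7 → A1: 15+35+24+5 = 79
… (10 more)
00 → H9 → A1 → G7 → P5: 15+23+5+24 = 67  ← best
The minimum is 67.
One shortest path: 00 → H9 → A1 → G7 → P5.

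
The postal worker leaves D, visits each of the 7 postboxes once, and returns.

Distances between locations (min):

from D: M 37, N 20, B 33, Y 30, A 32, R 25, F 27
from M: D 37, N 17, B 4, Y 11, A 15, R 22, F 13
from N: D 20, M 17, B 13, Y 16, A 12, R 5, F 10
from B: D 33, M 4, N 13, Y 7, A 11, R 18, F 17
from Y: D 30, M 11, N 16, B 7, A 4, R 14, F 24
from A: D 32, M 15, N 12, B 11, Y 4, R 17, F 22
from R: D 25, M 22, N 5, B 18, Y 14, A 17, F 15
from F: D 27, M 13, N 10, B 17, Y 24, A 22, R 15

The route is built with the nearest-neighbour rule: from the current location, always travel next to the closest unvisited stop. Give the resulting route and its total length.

98 min along D → N → R → Y → A → B → M → F → D.

D → [N:20 / R:25 / F:27 / Y:30 / A:32 / B:33 / M:37] → N (20)
N → [R:5 / F:10 / A:12 / B:13 / Y:16 / M:17] → R (5)
R → [Y:14 / F:15 / A:17 / B:18 / M:22] → Y (14)
Y → [A:4 / B:7 / M:11 / F:24] → A (4)
A → [B:11 / M:15 / F:22] → B (11)
B → [M:4 / F:17] → M (4)
M → [F:13] → F (13)
Return F→D: 27.
Total = 20 + 5 + 14 + 4 + 11 + 4 + 13 + 27 = 98.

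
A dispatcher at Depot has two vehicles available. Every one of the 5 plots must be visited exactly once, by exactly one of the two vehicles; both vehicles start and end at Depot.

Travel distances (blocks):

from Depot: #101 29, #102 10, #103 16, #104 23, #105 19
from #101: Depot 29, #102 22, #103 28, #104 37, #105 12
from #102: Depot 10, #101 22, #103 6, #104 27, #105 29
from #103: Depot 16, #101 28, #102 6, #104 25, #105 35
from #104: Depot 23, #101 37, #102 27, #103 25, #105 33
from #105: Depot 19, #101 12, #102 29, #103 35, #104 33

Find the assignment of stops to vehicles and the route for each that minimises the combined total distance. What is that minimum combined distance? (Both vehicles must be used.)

121 blocks — the smallest possible combined total.

There are 2^4 − 1 = 15 ways to divide the 5 stops into two non-empty groups. For each, the best each vehicle can do is its own shortest tour through its group:
  {#101} + {#102, #103, #104, #105}: 58 + 93 = 151
  {#102} + {#101, #103, #104, #105}: 20 + 107 = 127
  {#101, #102} + {#103, #104, #105}: 61 + 93 = 154
  {#103} + {#101, #102, #104, #105}: 32 + 100 = 132
  {#101, #103} + {#102, #104, #105}: 73 + 89 = 162
  {#102, #103} + {#101, #104, #105}: 32 + 91 = 123
  … (15 splits in total)
  {#104} + {#101, #102, #103, #105}: 46 + 75 = 121  ← best
Best: vehicle 1 Depot → #104 → Depot = 46; vehicle 2 Depot → #102 → #103 → #101 → #105 → Depot = 75; combined 121.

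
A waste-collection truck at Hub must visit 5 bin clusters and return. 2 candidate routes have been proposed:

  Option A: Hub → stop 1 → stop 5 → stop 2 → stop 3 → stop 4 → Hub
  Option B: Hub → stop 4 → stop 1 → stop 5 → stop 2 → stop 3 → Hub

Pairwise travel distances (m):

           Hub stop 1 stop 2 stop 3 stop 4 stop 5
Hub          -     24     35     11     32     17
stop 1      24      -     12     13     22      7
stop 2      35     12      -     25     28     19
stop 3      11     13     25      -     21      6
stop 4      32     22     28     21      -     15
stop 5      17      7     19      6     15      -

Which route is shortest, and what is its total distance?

Option A: 24 + 7 + 19 + 25 + 21 + 32 = 128
Option B: 32 + 22 + 7 + 19 + 25 + 11 = 116

Shortest is Option B, total 116 m.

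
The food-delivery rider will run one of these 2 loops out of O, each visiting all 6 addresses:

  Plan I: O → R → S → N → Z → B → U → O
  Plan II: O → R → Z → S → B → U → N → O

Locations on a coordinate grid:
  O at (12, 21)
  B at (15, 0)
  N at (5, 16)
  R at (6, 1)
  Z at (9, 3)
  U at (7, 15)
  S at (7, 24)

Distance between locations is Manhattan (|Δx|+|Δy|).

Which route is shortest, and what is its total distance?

Shortest is Plan I, total 120.

Plan I: 26 + 24 + 10 + 17 + 9 + 23 + 11 = 120
Plan II: 26 + 5 + 23 + 32 + 23 + 3 + 12 = 124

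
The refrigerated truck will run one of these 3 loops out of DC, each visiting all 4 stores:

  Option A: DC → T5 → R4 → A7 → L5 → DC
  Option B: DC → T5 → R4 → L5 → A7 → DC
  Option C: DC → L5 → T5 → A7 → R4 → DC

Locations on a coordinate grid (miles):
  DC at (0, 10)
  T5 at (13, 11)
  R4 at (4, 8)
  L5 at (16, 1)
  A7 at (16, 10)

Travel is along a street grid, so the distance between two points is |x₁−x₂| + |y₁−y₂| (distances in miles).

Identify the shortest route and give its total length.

Shortest is Option C, total 62 miles.

Option A: 14 + 12 + 14 + 9 + 25 = 74
Option B: 14 + 12 + 19 + 9 + 16 = 70
Option C: 25 + 13 + 4 + 14 + 6 = 62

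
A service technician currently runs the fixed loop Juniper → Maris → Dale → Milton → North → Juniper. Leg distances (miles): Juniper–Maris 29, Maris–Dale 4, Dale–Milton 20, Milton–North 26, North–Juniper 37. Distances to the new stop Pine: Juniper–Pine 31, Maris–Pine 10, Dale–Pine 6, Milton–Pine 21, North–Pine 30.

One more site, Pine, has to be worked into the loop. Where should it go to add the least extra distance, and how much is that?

Insertion cost between consecutive stops i–j is d(i,Pine) + d(Pine,j) − d(i,j):
  between Juniper and Maris: 31 + 10 − 29 = 12
  between Maris and Dale: 10 + 6 − 4 = 12
  between Dale and Milton: 6 + 21 − 20 = 7
  between Milton and North: 21 + 30 − 26 = 25
  between North and Juniper: 30 + 31 − 37 = 24
Cheapest insertion is between Dale and Milton, adding 7.
New total = 116 + 7 = 123.

Minimum extra distance: 7 miles, inserting Pine between Dale and Milton.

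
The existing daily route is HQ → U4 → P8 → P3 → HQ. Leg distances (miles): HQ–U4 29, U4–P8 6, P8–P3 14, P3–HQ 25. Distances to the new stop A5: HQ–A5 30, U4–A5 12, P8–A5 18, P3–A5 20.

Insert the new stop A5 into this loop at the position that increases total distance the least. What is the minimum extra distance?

Insertion cost between consecutive stops i–j is d(i,A5) + d(A5,j) − d(i,j):
  between HQ and U4: 30 + 12 − 29 = 13
  between U4 and P8: 12 + 18 − 6 = 24
  between P8 and P3: 18 + 20 − 14 = 24
  between P3 and HQ: 20 + 30 − 25 = 25
Cheapest insertion is between HQ and U4, adding 13.
New total = 74 + 13 = 87.

+13 miles — insert A5 between HQ and U4.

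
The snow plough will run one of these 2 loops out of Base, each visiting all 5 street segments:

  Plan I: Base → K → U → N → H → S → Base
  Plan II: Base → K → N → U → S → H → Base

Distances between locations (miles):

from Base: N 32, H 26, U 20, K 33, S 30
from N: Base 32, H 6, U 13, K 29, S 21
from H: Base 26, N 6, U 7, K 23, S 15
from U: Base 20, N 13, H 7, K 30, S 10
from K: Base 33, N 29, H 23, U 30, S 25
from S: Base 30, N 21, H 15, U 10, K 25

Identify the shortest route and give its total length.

126 miles — Plan II is the shortest.

Plan I: 33 + 30 + 13 + 6 + 15 + 30 = 127
Plan II: 33 + 29 + 13 + 10 + 15 + 26 = 126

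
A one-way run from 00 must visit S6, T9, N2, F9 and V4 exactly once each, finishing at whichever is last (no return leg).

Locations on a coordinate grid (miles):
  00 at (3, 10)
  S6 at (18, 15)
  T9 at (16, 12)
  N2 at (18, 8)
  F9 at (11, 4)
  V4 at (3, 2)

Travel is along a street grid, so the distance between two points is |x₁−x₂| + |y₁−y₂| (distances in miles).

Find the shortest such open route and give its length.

Minimum one-way distance = 40 miles.

There are 5! = 120 possible orderings.
00→S6→T9→N2→F9→V4: 20+5+6+11+10 = 52
00→S6→T9→N2→V4→F9: 20+5+6+21+10 = 62
00→S6→T9→F9→N2→V4: 20+5+13+11+21 = 70
00→S6→T9→F9→V4→N2: 20+5+13+10+21 = 69
00→S6→T9→V4→N2→F9: 20+5+23+21+11 = 80
00→S6→T9→V4→F9→N2: 20+5+23+10+11 = 69
00→S6→N2→T9→F9→V4: 20+7+6+13+10 = 56
00→S6→N2→T9→V4→F9: 20+7+6+23+10 = 66
00→S6→N2→F9→T9→V4: 20+7+11+13+23 = 74
00→S6→N2→F9→V4→T9: 20+7+11+10+23 = 71
00→S6→N2→V4→T9→F9: 20+7+21+23+13 = 84
00→S6→N2→V4→F9→T9: 20+7+21+10+13 = 71
00→S6→F9→T9→N2→V4: 20+18+13+6+21 = 78
00→S6→F9→T9→V4→N2: 20+18+13+23+21 = 95
… (106 more)
00→V4→F9→N2→T9→S6: 8+10+11+6+5 = 40  ← best
The minimum is 40.
One shortest path: 00 → V4 → F9 → N2 → T9 → S6.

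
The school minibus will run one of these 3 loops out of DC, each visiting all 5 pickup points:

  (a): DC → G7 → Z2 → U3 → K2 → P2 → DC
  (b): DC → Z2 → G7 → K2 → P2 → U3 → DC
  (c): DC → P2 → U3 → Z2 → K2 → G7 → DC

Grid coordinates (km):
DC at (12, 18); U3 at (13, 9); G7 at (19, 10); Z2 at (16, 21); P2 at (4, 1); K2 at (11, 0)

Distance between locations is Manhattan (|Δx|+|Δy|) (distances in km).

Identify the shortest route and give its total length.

(a): 15 + 14 + 15 + 11 + 8 + 25 = 88
(b): 7 + 14 + 18 + 8 + 17 + 10 = 74
(c): 25 + 17 + 15 + 26 + 18 + 15 = 116

Shortest is (b), total 74 km.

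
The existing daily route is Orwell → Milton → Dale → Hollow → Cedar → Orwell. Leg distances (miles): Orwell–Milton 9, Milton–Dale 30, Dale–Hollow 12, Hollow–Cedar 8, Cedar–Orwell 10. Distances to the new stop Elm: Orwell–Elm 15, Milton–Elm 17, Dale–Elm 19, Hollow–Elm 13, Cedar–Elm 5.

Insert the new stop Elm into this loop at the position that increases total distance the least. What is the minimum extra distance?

Minimum extra distance: 6 miles, inserting Elm between Milton and Dale.

Insertion cost between consecutive stops i–j is d(i,Elm) + d(Elm,j) − d(i,j):
  between Orwell and Milton: 15 + 17 − 9 = 23
  between Milton and Dale: 17 + 19 − 30 = 6
  between Dale and Hollow: 19 + 13 − 12 = 20
  between Hollow and Cedar: 13 + 5 − 8 = 10
  between Cedar and Orwell: 5 + 15 − 10 = 10
Cheapest insertion is between Milton and Dale, adding 6.
New total = 69 + 6 = 75.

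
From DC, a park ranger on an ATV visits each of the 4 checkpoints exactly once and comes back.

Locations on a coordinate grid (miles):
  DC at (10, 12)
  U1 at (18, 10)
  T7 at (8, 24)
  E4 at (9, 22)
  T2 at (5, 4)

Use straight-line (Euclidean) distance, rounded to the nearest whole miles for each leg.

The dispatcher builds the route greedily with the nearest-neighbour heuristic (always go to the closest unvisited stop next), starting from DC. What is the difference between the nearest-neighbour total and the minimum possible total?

From DC: U1=8, T2=9, E4=10, T7=12 → choose U1 (8).
From U1: T2=14, E4=15, T7=17 → choose T2 (14).
From T2: E4=18, T7=20 → choose E4 (18).
From E4: T7=2 → choose T7 (2).
NN route DC → U1 → T2 → E4 → T7 → DC costs 54.
Optimal: DC → T7 → E4 → U1 → T2 → DC costs 52 (by enumerating all 12 distinct tours).
Excess = 54 − 52 = 2.

The nearest-neighbour route is 2 miles longer than optimal.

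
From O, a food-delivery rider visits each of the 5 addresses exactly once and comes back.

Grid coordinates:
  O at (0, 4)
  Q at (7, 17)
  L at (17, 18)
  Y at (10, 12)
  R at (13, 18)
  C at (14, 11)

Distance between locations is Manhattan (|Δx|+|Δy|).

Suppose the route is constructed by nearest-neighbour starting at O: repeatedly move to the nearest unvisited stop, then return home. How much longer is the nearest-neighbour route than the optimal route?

From O: Y=18, Q=20, C=21, R=27, L=31 → choose Y (18).
From Y: C=5, Q=8, R=9, L=13 → choose C (5).
From C: R=8, L=10, Q=13 → choose R (8).
From R: L=4, Q=7 → choose L (4).
From L: Q=11 → choose Q (11).
NN route O → Y → C → R → L → Q → O costs 66.
Optimal: O → Q → R → L → C → Y → O costs 64 (by enumerating all 60 distinct tours).
Excess = 66 − 64 = 2.

2 longer than the optimal tour.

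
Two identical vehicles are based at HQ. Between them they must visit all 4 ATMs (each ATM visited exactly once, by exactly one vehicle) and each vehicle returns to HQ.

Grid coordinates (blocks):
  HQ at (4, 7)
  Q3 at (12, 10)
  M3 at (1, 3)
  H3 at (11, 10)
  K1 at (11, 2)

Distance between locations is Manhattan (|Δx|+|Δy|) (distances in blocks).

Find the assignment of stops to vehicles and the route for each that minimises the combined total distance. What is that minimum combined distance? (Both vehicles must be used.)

There are 2^3 − 1 = 7 ways to divide the 4 stops into two non-empty groups. For each, the best each vehicle can do is its own shortest tour through its group:
  {Q3} + {M3, H3, K1}: 22 + 36 = 58
  {M3} + {Q3, H3, K1}: 14 + 32 = 46
  {Q3, M3} + {H3, K1}: 36 + 30 = 66
  {H3} + {Q3, M3, K1}: 20 + 38 = 58
  {Q3, H3} + {M3, K1}: 22 + 30 = 52
  {M3, H3} + {Q3, K1}: 34 + 32 = 66
  … (7 splits in total)
Best: vehicle 1 HQ → M3 → HQ = 14; vehicle 2 HQ → Q3 → H3 → K1 → HQ = 32; combined 46.

Minimum combined distance: 46 blocks.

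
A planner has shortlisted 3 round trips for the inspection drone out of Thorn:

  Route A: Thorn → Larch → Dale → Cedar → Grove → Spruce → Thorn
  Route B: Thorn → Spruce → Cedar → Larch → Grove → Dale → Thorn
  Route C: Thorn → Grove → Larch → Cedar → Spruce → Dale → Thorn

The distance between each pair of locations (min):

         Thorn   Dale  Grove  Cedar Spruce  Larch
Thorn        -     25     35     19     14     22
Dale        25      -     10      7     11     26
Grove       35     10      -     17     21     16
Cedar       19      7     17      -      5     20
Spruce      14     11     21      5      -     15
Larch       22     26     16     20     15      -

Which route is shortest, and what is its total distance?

Shortest is Route B, total 90 min.

Route A: 22 + 26 + 7 + 17 + 21 + 14 = 107
Route B: 14 + 5 + 20 + 16 + 10 + 25 = 90
Route C: 35 + 16 + 20 + 5 + 11 + 25 = 112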